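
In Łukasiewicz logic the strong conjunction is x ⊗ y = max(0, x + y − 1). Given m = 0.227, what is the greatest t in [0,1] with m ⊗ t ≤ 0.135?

0.908

The residuum of the Łukasiewicz t-norm gives the supremum: min(1, 1 − 0.227 + 0.135).
1 − 0.227 + 0.135 = 0.908, so t = min(1, 0.908) = 0.908.
Check: 0.227 ⊗ 0.908 = max(0, 0.135) = 0.135 ≤ 0.135.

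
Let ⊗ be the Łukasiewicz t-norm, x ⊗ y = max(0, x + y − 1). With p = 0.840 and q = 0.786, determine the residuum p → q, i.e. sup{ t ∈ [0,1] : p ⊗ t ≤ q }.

The residuum of the Łukasiewicz t-norm gives the supremum: min(1, 1 − 0.840 + 0.786).
1 − 0.840 + 0.786 = 0.946, so t = min(1, 0.946) = 0.946.
Check: 0.840 ⊗ 0.946 = max(0, 0.786) = 0.786 ≤ 0.786.

0.946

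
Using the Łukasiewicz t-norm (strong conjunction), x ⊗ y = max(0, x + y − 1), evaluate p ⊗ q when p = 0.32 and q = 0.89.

0.21

p ⊗ q = max(0, 0.32 + 0.89 − 1) = max(0, 0.21) = 0.21
For comparison, the Gödel (minimum) t-norm min(x, y) would give 0.32.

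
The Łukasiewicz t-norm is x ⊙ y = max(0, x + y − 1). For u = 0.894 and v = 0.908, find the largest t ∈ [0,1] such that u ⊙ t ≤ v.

1.000

The residuum of the Łukasiewicz t-norm gives the supremum: min(1, 1 − 0.894 + 0.908).
1 − 0.894 + 0.908 = 1.014, so t = min(1, 1.014) = 1.000.
Check: 0.894 ⊙ 1.000 = max(0, 0.894) = 0.894 ≤ 0.908.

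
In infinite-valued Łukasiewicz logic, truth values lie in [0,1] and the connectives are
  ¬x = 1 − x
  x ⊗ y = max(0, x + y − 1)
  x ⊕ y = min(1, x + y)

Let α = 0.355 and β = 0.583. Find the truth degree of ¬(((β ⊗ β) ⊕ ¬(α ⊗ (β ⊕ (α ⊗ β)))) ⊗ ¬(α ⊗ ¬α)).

0.000

β ⊗ β = max(0, 0.583 + 0.583 − 1) = max(0, 0.166) = 0.166
α ⊗ β = max(0, 0.355 + 0.583 − 1) = max(0, -0.062) = 0.000
β ⊕ (α ⊗ β) = min(1, 0.583 + 0.000) = min(1, 0.583) = 0.583
α ⊗ (β ⊕ (α ⊗ β)) = max(0, 0.355 + 0.583 − 1) = max(0, -0.062) = 0.000
¬(α ⊗ (β ⊕ (α ⊗ β))) = 1 − 0.000 = 1.000
(β ⊗ β) ⊕ ¬(α ⊗ (β ⊕ (α ⊗ β))) = min(1, 0.166 + 1.000) = min(1, 1.166) = 1.000
¬α = 1 − 0.355 = 0.645
α ⊗ ¬α = max(0, 0.355 + 0.645 − 1) = max(0, 0.000) = 0.000
¬(α ⊗ ¬α) = 1 − 0.000 = 1.000
((β ⊗ β) ⊕ ¬(α ⊗ (β ⊕ (α ⊗ β)))) ⊗ ¬(α ⊗ ¬α) = max(0, 1.000 + 1.000 − 1) = max(0, 1.000) = 1.000
¬(((β ⊗ β) ⊕ ¬(α ⊗ (β ⊕ (α ⊗ β)))) ⊗ ¬(α ⊗ ¬α)) = 1 − 1.000 = 0.000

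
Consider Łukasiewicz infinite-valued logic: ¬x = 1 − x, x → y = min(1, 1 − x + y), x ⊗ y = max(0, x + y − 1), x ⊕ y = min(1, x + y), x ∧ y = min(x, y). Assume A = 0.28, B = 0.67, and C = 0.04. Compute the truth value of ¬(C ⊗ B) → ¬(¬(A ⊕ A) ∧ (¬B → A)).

C ⊗ B = max(0, 0.04 + 0.67 − 1) = max(0, -0.29) = 0.00
¬(C ⊗ B) = 1 − 0.00 = 1.00
A ⊕ A = min(1, 0.28 + 0.28) = min(1, 0.56) = 0.56
¬(A ⊕ A) = 1 − 0.56 = 0.44
¬B = 1 − 0.67 = 0.33
¬B → A = min(1, 1 − 0.33 + 0.28) = min(1, 0.95) = 0.95
¬(A ⊕ A) ∧ (¬B → A) = min(0.44, 0.95) = 0.44
¬(¬(A ⊕ A) ∧ (¬B → A)) = 1 − 0.44 = 0.56
¬(C ⊗ B) → ¬(¬(A ⊕ A) ∧ (¬B → A)) = min(1, 1 − 1.00 + 0.56) = min(1, 0.56) = 0.56

0.56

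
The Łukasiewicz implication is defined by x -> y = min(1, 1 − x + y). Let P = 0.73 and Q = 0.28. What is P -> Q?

0.55

P -> Q = min(1, 1 − 0.73 + 0.28) = min(1, 0.55) = 0.55
For comparison, the Gödel implication (1 if x ≤ y else y) would give 0.28.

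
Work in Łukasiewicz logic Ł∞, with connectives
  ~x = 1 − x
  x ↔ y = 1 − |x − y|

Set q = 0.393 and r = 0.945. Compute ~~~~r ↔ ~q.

0.662

~r = 1 − 0.945 = 0.055
~~r = 1 − 0.055 = 0.945
~~~r = 1 − 0.945 = 0.055
~~~~r = 1 − 0.055 = 0.945
~q = 1 − 0.393 = 0.607
~~~~r ↔ ~q = 1 − |0.945 − 0.607| = 1 − 0.338 = 0.662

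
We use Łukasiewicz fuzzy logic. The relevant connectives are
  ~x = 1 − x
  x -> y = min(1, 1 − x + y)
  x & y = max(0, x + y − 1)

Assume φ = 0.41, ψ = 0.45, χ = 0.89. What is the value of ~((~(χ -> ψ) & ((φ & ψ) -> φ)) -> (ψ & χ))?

χ -> ψ = min(1, 1 − 0.89 + 0.45) = min(1, 0.56) = 0.56
~(χ -> ψ) = 1 − 0.56 = 0.44
φ & ψ = max(0, 0.41 + 0.45 − 1) = max(0, -0.14) = 0.00
(φ & ψ) -> φ = min(1, 1 − 0.00 + 0.41) = min(1, 1.41) = 1.00
~(χ -> ψ) & ((φ & ψ) -> φ) = max(0, 0.44 + 1.00 − 1) = max(0, 0.44) = 0.44
ψ & χ = max(0, 0.45 + 0.89 − 1) = max(0, 0.34) = 0.34
(~(χ -> ψ) & ((φ & ψ) -> φ)) -> (ψ & χ) = min(1, 1 − 0.44 + 0.34) = min(1, 0.90) = 0.90
~((~(χ -> ψ) & ((φ & ψ) -> φ)) -> (ψ & χ)) = 1 − 0.90 = 0.10

0.10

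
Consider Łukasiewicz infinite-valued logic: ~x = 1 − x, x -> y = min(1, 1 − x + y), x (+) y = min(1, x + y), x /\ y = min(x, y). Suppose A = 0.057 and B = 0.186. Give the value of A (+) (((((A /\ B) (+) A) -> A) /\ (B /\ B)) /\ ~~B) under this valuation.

A /\ B = min(0.057, 0.186) = 0.057
(A /\ B) (+) A = min(1, 0.057 + 0.057) = min(1, 0.114) = 0.114
((A /\ B) (+) A) -> A = min(1, 1 − 0.114 + 0.057) = min(1, 0.943) = 0.943
B /\ B = min(0.186, 0.186) = 0.186
(((A /\ B) (+) A) -> A) /\ (B /\ B) = min(0.943, 0.186) = 0.186
~B = 1 − 0.186 = 0.814
~~B = 1 − 0.814 = 0.186
((((A /\ B) (+) A) -> A) /\ (B /\ B)) /\ ~~B = min(0.186, 0.186) = 0.186
A (+) (((((A /\ B) (+) A) -> A) /\ (B /\ B)) /\ ~~B) = min(1, 0.057 + 0.186) = min(1, 0.243) = 0.243

0.243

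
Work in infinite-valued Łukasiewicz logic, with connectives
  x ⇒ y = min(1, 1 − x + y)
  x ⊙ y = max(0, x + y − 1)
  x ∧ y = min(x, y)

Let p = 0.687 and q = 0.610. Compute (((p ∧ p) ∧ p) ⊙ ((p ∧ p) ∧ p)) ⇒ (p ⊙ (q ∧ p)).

p ∧ p = min(0.687, 0.687) = 0.687
(p ∧ p) ∧ p = min(0.687, 0.687) = 0.687
((p ∧ p) ∧ p) ⊙ ((p ∧ p) ∧ p) = max(0, 0.687 + 0.687 − 1) = max(0, 0.374) = 0.374
q ∧ p = min(0.610, 0.687) = 0.610
p ⊙ (q ∧ p) = max(0, 0.687 + 0.610 − 1) = max(0, 0.297) = 0.297
(((p ∧ p) ∧ p) ⊙ ((p ∧ p) ∧ p)) ⇒ (p ⊙ (q ∧ p)) = min(1, 1 − 0.374 + 0.297) = min(1, 0.923) = 0.923

0.923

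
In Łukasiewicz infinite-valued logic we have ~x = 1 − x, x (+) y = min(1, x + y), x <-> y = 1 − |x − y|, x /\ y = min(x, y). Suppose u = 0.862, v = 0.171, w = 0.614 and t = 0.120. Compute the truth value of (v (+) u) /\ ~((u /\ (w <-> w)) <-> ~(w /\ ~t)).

0.476

v (+) u = min(1, 0.171 + 0.862) = min(1, 1.033) = 1.000
w <-> w = 1 − |0.614 − 0.614| = 1 − 0.000 = 1.000
u /\ (w <-> w) = min(0.862, 1.000) = 0.862
~t = 1 − 0.120 = 0.880
w /\ ~t = min(0.614, 0.880) = 0.614
~(w /\ ~t) = 1 − 0.614 = 0.386
(u /\ (w <-> w)) <-> ~(w /\ ~t) = 1 − |0.862 − 0.386| = 1 − 0.476 = 0.524
~((u /\ (w <-> w)) <-> ~(w /\ ~t)) = 1 − 0.524 = 0.476
(v (+) u) /\ ~((u /\ (w <-> w)) <-> ~(w /\ ~t)) = min(1.000, 0.476) = 0.476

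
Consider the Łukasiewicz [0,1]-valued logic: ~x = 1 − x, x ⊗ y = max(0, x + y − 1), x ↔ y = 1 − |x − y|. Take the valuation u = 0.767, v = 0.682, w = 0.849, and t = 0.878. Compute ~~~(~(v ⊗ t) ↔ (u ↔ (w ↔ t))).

v ⊗ t = max(0, 0.682 + 0.878 − 1) = max(0, 0.560) = 0.560
~(v ⊗ t) = 1 − 0.560 = 0.440
w ↔ t = 1 − |0.849 − 0.878| = 1 − 0.029 = 0.971
u ↔ (w ↔ t) = 1 − |0.767 − 0.971| = 1 − 0.204 = 0.796
~(v ⊗ t) ↔ (u ↔ (w ↔ t)) = 1 − |0.440 − 0.796| = 1 − 0.356 = 0.644
~(~(v ⊗ t) ↔ (u ↔ (w ↔ t))) = 1 − 0.644 = 0.356
~~(~(v ⊗ t) ↔ (u ↔ (w ↔ t))) = 1 − 0.356 = 0.644
~~~(~(v ⊗ t) ↔ (u ↔ (w ↔ t))) = 1 − 0.644 = 0.356

0.356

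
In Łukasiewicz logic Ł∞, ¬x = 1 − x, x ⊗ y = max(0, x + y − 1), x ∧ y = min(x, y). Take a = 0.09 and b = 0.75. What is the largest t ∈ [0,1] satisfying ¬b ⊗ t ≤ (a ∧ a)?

0.84

¬b = 1 − 0.75 = 0.25
So the left factor is ¬b = 0.25.
a ∧ a = min(0.09, 0.09) = 0.09
So the right-hand bound is a ∧ a = 0.09.
The residuum of the Łukasiewicz t-norm gives the supremum: min(1, 1 − 0.25 + 0.09).
1 − 0.25 + 0.09 = 0.84, so t = min(1, 0.84) = 0.84.
Check: 0.25 ⊗ 0.84 = max(0, 0.09) = 0.09 ≤ 0.09.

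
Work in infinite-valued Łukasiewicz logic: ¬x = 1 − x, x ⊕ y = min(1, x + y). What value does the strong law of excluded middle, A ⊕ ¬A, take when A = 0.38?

¬A = 1 − 0.38 = 0.62
A ⊕ ¬A = min(1, 0.38 + 0.62) = min(1, 1.00) = 1.00
(As expected: always 1 in Ł∞ since a ⊕ (1−a) = 1.)

1.00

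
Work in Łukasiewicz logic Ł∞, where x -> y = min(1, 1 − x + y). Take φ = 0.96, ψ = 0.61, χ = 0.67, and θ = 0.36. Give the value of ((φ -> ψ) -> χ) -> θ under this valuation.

φ -> ψ = min(1, 1 − 0.96 + 0.61) = min(1, 0.65) = 0.65
(φ -> ψ) -> χ = min(1, 1 − 0.65 + 0.67) = min(1, 1.02) = 1.00
((φ -> ψ) -> χ) -> θ = min(1, 1 − 1.00 + 0.36) = min(1, 0.36) = 0.36

0.36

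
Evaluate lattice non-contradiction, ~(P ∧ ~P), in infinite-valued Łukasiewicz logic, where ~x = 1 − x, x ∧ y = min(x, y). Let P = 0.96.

~P = 1 − 0.96 = 0.04
P ∧ ~P = min(0.96, 0.04) = 0.04
~(P ∧ ~P) = 1 − 0.04 = 0.96
(The value 0.96 < 1 shows this instance is not satisfied; not a Ł∞-tautology — its value is 1 − min(a, 1−a).)

0.96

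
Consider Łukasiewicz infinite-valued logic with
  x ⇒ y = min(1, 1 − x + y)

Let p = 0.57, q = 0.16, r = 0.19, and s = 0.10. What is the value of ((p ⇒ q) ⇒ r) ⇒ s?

0.50

p ⇒ q = min(1, 1 − 0.57 + 0.16) = min(1, 0.59) = 0.59
(p ⇒ q) ⇒ r = min(1, 1 − 0.59 + 0.19) = min(1, 0.60) = 0.60
((p ⇒ q) ⇒ r) ⇒ s = min(1, 1 − 0.60 + 0.10) = min(1, 0.50) = 0.50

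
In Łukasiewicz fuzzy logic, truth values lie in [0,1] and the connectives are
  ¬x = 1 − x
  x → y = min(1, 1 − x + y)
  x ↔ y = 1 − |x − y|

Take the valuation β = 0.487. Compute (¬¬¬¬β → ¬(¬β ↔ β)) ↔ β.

¬β = 1 − 0.487 = 0.513
¬¬β = 1 − 0.513 = 0.487
¬¬¬β = 1 − 0.487 = 0.513
¬¬¬¬β = 1 − 0.513 = 0.487
¬β ↔ β = 1 − |0.513 − 0.487| = 1 − 0.026 = 0.974
¬(¬β ↔ β) = 1 − 0.974 = 0.026
¬¬¬¬β → ¬(¬β ↔ β) = min(1, 1 − 0.487 + 0.026) = min(1, 0.539) = 0.539
(¬¬¬¬β → ¬(¬β ↔ β)) ↔ β = 1 − |0.539 − 0.487| = 1 − 0.052 = 0.948

0.948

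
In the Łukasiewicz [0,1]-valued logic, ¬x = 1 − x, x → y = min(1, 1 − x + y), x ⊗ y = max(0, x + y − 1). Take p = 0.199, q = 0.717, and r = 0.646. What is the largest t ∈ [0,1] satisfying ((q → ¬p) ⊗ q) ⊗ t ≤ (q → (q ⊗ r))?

0.929

¬p = 1 − 0.199 = 0.801
q → ¬p = min(1, 1 − 0.717 + 0.801) = min(1, 1.084) = 1.000
(q → ¬p) ⊗ q = max(0, 1.000 + 0.717 − 1) = max(0, 0.717) = 0.717
So the left factor is (q → ¬p) ⊗ q = 0.717.
q ⊗ r = max(0, 0.717 + 0.646 − 1) = max(0, 0.363) = 0.363
q → (q ⊗ r) = min(1, 1 − 0.717 + 0.363) = min(1, 0.646) = 0.646
So the right-hand bound is q → (q ⊗ r) = 0.646.
The residuum of the Łukasiewicz t-norm gives the supremum: min(1, 1 − 0.717 + 0.646).
1 − 0.717 + 0.646 = 0.929, so t = min(1, 0.929) = 0.929.
Check: 0.717 ⊗ 0.929 = max(0, 0.646) = 0.646 ≤ 0.646.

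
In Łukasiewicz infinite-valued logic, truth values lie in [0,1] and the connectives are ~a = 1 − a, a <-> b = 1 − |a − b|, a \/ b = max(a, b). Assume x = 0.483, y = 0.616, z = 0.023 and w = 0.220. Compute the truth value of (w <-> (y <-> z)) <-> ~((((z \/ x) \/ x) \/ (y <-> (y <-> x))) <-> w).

y <-> z = 1 − |0.616 − 0.023| = 1 − 0.593 = 0.407
w <-> (y <-> z) = 1 − |0.220 − 0.407| = 1 − 0.187 = 0.813
z \/ x = max(0.023, 0.483) = 0.483
(z \/ x) \/ x = max(0.483, 0.483) = 0.483
y <-> x = 1 − |0.616 − 0.483| = 1 − 0.133 = 0.867
y <-> (y <-> x) = 1 − |0.616 − 0.867| = 1 − 0.251 = 0.749
((z \/ x) \/ x) \/ (y <-> (y <-> x)) = max(0.483, 0.749) = 0.749
(((z \/ x) \/ x) \/ (y <-> (y <-> x))) <-> w = 1 − |0.749 − 0.220| = 1 − 0.529 = 0.471
~((((z \/ x) \/ x) \/ (y <-> (y <-> x))) <-> w) = 1 − 0.471 = 0.529
(w <-> (y <-> z)) <-> ~((((z \/ x) \/ x) \/ (y <-> (y <-> x))) <-> w) = 1 − |0.813 − 0.529| = 1 − 0.284 = 0.716

0.716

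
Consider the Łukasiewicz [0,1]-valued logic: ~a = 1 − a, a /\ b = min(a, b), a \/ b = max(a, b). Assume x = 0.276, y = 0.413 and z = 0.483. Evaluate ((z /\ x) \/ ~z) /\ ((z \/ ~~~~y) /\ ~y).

0.483

z /\ x = min(0.483, 0.276) = 0.276
~z = 1 − 0.483 = 0.517
(z /\ x) \/ ~z = max(0.276, 0.517) = 0.517
~y = 1 − 0.413 = 0.587
~~y = 1 − 0.587 = 0.413
~~~y = 1 − 0.413 = 0.587
~~~~y = 1 − 0.587 = 0.413
z \/ ~~~~y = max(0.483, 0.413) = 0.483
(z \/ ~~~~y) /\ ~y = min(0.483, 0.587) = 0.483
((z /\ x) \/ ~z) /\ ((z \/ ~~~~y) /\ ~y) = min(0.517, 0.483) = 0.483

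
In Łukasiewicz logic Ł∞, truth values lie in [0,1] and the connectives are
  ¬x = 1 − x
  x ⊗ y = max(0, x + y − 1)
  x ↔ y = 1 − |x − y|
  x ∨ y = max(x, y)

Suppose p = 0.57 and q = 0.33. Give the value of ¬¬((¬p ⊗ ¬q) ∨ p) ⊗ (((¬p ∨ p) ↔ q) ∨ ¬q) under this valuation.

¬p = 1 − 0.57 = 0.43
¬q = 1 − 0.33 = 0.67
¬p ⊗ ¬q = max(0, 0.43 + 0.67 − 1) = max(0, 0.10) = 0.10
(¬p ⊗ ¬q) ∨ p = max(0.10, 0.57) = 0.57
¬((¬p ⊗ ¬q) ∨ p) = 1 − 0.57 = 0.43
¬¬((¬p ⊗ ¬q) ∨ p) = 1 − 0.43 = 0.57
¬p ∨ p = max(0.43, 0.57) = 0.57
(¬p ∨ p) ↔ q = 1 − |0.57 − 0.33| = 1 − 0.24 = 0.76
((¬p ∨ p) ↔ q) ∨ ¬q = max(0.76, 0.67) = 0.76
¬¬((¬p ⊗ ¬q) ∨ p) ⊗ (((¬p ∨ p) ↔ q) ∨ ¬q) = max(0, 0.57 + 0.76 − 1) = max(0, 0.33) = 0.33

0.33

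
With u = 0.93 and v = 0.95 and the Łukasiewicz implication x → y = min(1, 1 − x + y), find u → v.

u → v = min(1, 1 − 0.93 + 0.95) = min(1, 1.02) = 1.00
For comparison, the Gödel implication (1 if x ≤ y else y) would give 1.00.

1.00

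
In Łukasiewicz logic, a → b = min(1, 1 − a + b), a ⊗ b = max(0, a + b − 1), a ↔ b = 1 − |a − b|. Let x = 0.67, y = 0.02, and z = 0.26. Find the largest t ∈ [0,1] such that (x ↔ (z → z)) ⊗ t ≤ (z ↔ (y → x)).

z → z = min(1, 1 − 0.26 + 0.26) = min(1, 1.00) = 1.00
x ↔ (z → z) = 1 − |0.67 − 1.00| = 1 − 0.33 = 0.67
So the left factor is x ↔ (z → z) = 0.67.
y → x = min(1, 1 − 0.02 + 0.67) = min(1, 1.65) = 1.00
z ↔ (y → x) = 1 − |0.26 − 1.00| = 1 − 0.74 = 0.26
So the right-hand bound is z ↔ (y → x) = 0.26.
The residuum of the Łukasiewicz t-norm gives the supremum: min(1, 1 − 0.67 + 0.26).
1 − 0.67 + 0.26 = 0.59, so t = min(1, 0.59) = 0.59.
Check: 0.67 ⊗ 0.59 = max(0, 0.26) = 0.26 ≤ 0.26.

0.59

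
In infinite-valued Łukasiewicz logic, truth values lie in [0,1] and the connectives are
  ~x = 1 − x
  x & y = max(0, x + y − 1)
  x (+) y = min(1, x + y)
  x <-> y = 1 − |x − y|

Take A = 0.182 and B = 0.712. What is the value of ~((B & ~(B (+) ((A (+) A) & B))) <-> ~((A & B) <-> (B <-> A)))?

0.470

A (+) A = min(1, 0.182 + 0.182) = min(1, 0.364) = 0.364
(A (+) A) & B = max(0, 0.364 + 0.712 − 1) = max(0, 0.076) = 0.076
B (+) ((A (+) A) & B) = min(1, 0.712 + 0.076) = min(1, 0.788) = 0.788
~(B (+) ((A (+) A) & B)) = 1 − 0.788 = 0.212
B & ~(B (+) ((A (+) A) & B)) = max(0, 0.712 + 0.212 − 1) = max(0, -0.076) = 0.000
A & B = max(0, 0.182 + 0.712 − 1) = max(0, -0.106) = 0.000
B <-> A = 1 − |0.712 − 0.182| = 1 − 0.530 = 0.470
(A & B) <-> (B <-> A) = 1 − |0.000 − 0.470| = 1 − 0.470 = 0.530
~((A & B) <-> (B <-> A)) = 1 − 0.530 = 0.470
(B & ~(B (+) ((A (+) A) & B))) <-> ~((A & B) <-> (B <-> A)) = 1 − |0.000 − 0.470| = 1 − 0.470 = 0.530
~((B & ~(B (+) ((A (+) A) & B))) <-> ~((A & B) <-> (B <-> A))) = 1 − 0.530 = 0.470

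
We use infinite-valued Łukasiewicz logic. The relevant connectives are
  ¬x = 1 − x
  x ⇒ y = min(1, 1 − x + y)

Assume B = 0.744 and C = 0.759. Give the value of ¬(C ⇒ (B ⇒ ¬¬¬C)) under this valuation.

0.262

¬C = 1 − 0.759 = 0.241
¬¬C = 1 − 0.241 = 0.759
¬¬¬C = 1 − 0.759 = 0.241
B ⇒ ¬¬¬C = min(1, 1 − 0.744 + 0.241) = min(1, 0.497) = 0.497
C ⇒ (B ⇒ ¬¬¬C) = min(1, 1 − 0.759 + 0.497) = min(1, 0.738) = 0.738
¬(C ⇒ (B ⇒ ¬¬¬C)) = 1 − 0.738 = 0.262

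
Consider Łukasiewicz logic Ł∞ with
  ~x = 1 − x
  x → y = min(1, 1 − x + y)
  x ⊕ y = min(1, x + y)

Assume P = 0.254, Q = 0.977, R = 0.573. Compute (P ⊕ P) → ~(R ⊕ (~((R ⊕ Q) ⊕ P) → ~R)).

0.492

P ⊕ P = min(1, 0.254 + 0.254) = min(1, 0.508) = 0.508
R ⊕ Q = min(1, 0.573 + 0.977) = min(1, 1.550) = 1.000
(R ⊕ Q) ⊕ P = min(1, 1.000 + 0.254) = min(1, 1.254) = 1.000
~((R ⊕ Q) ⊕ P) = 1 − 1.000 = 0.000
~R = 1 − 0.573 = 0.427
~((R ⊕ Q) ⊕ P) → ~R = min(1, 1 − 0.000 + 0.427) = min(1, 1.427) = 1.000
R ⊕ (~((R ⊕ Q) ⊕ P) → ~R) = min(1, 0.573 + 1.000) = min(1, 1.573) = 1.000
~(R ⊕ (~((R ⊕ Q) ⊕ P) → ~R)) = 1 − 1.000 = 0.000
(P ⊕ P) → ~(R ⊕ (~((R ⊕ Q) ⊕ P) → ~R)) = min(1, 1 − 0.508 + 0.000) = min(1, 0.492) = 0.492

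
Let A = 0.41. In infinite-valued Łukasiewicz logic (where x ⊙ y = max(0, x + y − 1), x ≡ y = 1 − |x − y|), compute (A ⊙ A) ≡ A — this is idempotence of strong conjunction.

A ⊙ A = max(0, 0.41 + 0.41 − 1) = max(0, -0.18) = 0.00
(A ⊙ A) ≡ A = 1 − |0.00 − 0.41| = 1 − 0.41 = 0.59
(The value 0.59 < 1 shows this instance is not satisfied; fails in Ł∞ since a ⊗ a = max(0, 2a−1) ≠ a in general.)

0.59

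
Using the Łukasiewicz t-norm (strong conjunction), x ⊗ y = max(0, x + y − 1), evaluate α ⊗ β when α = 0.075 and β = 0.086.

α ⊗ β = max(0, 0.075 + 0.086 − 1) = max(0, -0.839) = 0.000
For comparison, the Gödel (minimum) t-norm min(x, y) would give 0.075.

0.000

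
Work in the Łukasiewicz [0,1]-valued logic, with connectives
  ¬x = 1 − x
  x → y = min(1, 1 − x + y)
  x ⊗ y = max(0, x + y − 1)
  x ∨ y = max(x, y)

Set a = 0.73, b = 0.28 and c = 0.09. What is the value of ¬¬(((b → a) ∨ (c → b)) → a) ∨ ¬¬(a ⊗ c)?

0.73

b → a = min(1, 1 − 0.28 + 0.73) = min(1, 1.45) = 1.00
c → b = min(1, 1 − 0.09 + 0.28) = min(1, 1.19) = 1.00
(b → a) ∨ (c → b) = max(1.00, 1.00) = 1.00
((b → a) ∨ (c → b)) → a = min(1, 1 − 1.00 + 0.73) = min(1, 0.73) = 0.73
¬(((b → a) ∨ (c → b)) → a) = 1 − 0.73 = 0.27
¬¬(((b → a) ∨ (c → b)) → a) = 1 − 0.27 = 0.73
a ⊗ c = max(0, 0.73 + 0.09 − 1) = max(0, -0.18) = 0.00
¬(a ⊗ c) = 1 − 0.00 = 1.00
¬¬(a ⊗ c) = 1 − 1.00 = 0.00
¬¬(((b → a) ∨ (c → b)) → a) ∨ ¬¬(a ⊗ c) = max(0.73, 0.00) = 0.73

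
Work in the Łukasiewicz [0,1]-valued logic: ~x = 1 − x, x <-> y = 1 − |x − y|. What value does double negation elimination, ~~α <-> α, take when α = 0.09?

~α = 1 − 0.09 = 0.91
~~α = 1 − 0.91 = 0.09
~~α <-> α = 1 − |0.09 − 0.09| = 1 − 0.00 = 1.00
(As expected: always 1 in Ł∞ since negation is involutive.)

1.00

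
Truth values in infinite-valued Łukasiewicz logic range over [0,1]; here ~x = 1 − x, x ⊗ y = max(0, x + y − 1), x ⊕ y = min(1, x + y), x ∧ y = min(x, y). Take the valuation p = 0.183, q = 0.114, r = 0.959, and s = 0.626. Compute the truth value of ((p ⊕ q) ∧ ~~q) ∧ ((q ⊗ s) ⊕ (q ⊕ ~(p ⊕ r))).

0.114

p ⊕ q = min(1, 0.183 + 0.114) = min(1, 0.297) = 0.297
~q = 1 − 0.114 = 0.886
~~q = 1 − 0.886 = 0.114
(p ⊕ q) ∧ ~~q = min(0.297, 0.114) = 0.114
q ⊗ s = max(0, 0.114 + 0.626 − 1) = max(0, -0.260) = 0.000
p ⊕ r = min(1, 0.183 + 0.959) = min(1, 1.142) = 1.000
~(p ⊕ r) = 1 − 1.000 = 0.000
q ⊕ ~(p ⊕ r) = min(1, 0.114 + 0.000) = min(1, 0.114) = 0.114
(q ⊗ s) ⊕ (q ⊕ ~(p ⊕ r)) = min(1, 0.000 + 0.114) = min(1, 0.114) = 0.114
((p ⊕ q) ∧ ~~q) ∧ ((q ⊗ s) ⊕ (q ⊕ ~(p ⊕ r))) = min(0.114, 0.114) = 0.114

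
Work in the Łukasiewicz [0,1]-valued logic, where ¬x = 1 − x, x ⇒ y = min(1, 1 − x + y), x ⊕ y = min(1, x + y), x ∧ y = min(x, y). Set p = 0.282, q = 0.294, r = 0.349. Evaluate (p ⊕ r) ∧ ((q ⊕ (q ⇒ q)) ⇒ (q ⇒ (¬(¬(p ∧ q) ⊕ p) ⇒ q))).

p ⊕ r = min(1, 0.282 + 0.349) = min(1, 0.631) = 0.631
q ⇒ q = min(1, 1 − 0.294 + 0.294) = min(1, 1.000) = 1.000
q ⊕ (q ⇒ q) = min(1, 0.294 + 1.000) = min(1, 1.294) = 1.000
p ∧ q = min(0.282, 0.294) = 0.282
¬(p ∧ q) = 1 − 0.282 = 0.718
¬(p ∧ q) ⊕ p = min(1, 0.718 + 0.282) = min(1, 1.000) = 1.000
¬(¬(p ∧ q) ⊕ p) = 1 − 1.000 = 0.000
¬(¬(p ∧ q) ⊕ p) ⇒ q = min(1, 1 − 0.000 + 0.294) = min(1, 1.294) = 1.000
q ⇒ (¬(¬(p ∧ q) ⊕ p) ⇒ q) = min(1, 1 − 0.294 + 1.000) = min(1, 1.706) = 1.000
(q ⊕ (q ⇒ q)) ⇒ (q ⇒ (¬(¬(p ∧ q) ⊕ p) ⇒ q)) = min(1, 1 − 1.000 + 1.000) = min(1, 1.000) = 1.000
(p ⊕ r) ∧ ((q ⊕ (q ⇒ q)) ⇒ (q ⇒ (¬(¬(p ∧ q) ⊕ p) ⇒ q))) = min(0.631, 1.000) = 0.631

0.631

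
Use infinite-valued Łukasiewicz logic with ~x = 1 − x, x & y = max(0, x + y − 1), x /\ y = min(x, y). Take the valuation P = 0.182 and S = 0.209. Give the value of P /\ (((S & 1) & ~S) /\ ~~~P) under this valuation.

0.000

S & 1 = max(0, 0.209 + 1.000 − 1) = max(0, 0.209) = 0.209
~S = 1 − 0.209 = 0.791
(S & 1) & ~S = max(0, 0.209 + 0.791 − 1) = max(0, 0.000) = 0.000
~P = 1 − 0.182 = 0.818
~~P = 1 − 0.818 = 0.182
~~~P = 1 − 0.182 = 0.818
((S & 1) & ~S) /\ ~~~P = min(0.000, 0.818) = 0.000
P /\ (((S & 1) & ~S) /\ ~~~P) = min(0.182, 0.000) = 0.000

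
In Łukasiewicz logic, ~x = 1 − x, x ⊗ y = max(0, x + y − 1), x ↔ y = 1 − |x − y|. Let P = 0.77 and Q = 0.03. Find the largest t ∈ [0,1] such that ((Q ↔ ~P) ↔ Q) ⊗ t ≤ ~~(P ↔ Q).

~P = 1 − 0.77 = 0.23
Q ↔ ~P = 1 − |0.03 − 0.23| = 1 − 0.20 = 0.80
(Q ↔ ~P) ↔ Q = 1 − |0.80 − 0.03| = 1 − 0.77 = 0.23
So the left factor is (Q ↔ ~P) ↔ Q = 0.23.
P ↔ Q = 1 − |0.77 − 0.03| = 1 − 0.74 = 0.26
~(P ↔ Q) = 1 − 0.26 = 0.74
~~(P ↔ Q) = 1 − 0.74 = 0.26
So the right-hand bound is ~~(P ↔ Q) = 0.26.
The residuum of the Łukasiewicz t-norm gives the supremum: min(1, 1 − 0.23 + 0.26).
1 − 0.23 + 0.26 = 1.03, so t = min(1, 1.03) = 1.00.
Check: 0.23 ⊗ 1.00 = max(0, 0.23) = 0.23 ≤ 0.26.

1.00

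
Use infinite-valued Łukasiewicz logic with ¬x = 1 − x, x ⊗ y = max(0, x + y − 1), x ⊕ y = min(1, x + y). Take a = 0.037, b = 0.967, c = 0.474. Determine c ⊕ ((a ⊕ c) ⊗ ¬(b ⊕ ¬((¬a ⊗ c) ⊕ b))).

a ⊕ c = min(1, 0.037 + 0.474) = min(1, 0.511) = 0.511
¬a = 1 − 0.037 = 0.963
¬a ⊗ c = max(0, 0.963 + 0.474 − 1) = max(0, 0.437) = 0.437
(¬a ⊗ c) ⊕ b = min(1, 0.437 + 0.967) = min(1, 1.404) = 1.000
¬((¬a ⊗ c) ⊕ b) = 1 − 1.000 = 0.000
b ⊕ ¬((¬a ⊗ c) ⊕ b) = min(1, 0.967 + 0.000) = min(1, 0.967) = 0.967
¬(b ⊕ ¬((¬a ⊗ c) ⊕ b)) = 1 − 0.967 = 0.033
(a ⊕ c) ⊗ ¬(b ⊕ ¬((¬a ⊗ c) ⊕ b)) = max(0, 0.511 + 0.033 − 1) = max(0, -0.456) = 0.000
c ⊕ ((a ⊕ c) ⊗ ¬(b ⊕ ¬((¬a ⊗ c) ⊕ b))) = min(1, 0.474 + 0.000) = min(1, 0.474) = 0.474

0.474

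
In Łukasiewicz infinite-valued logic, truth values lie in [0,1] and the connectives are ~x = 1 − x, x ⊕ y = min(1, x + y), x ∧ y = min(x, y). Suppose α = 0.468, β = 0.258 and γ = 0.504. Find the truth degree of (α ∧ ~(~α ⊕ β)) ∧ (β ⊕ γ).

0.210

~α = 1 − 0.468 = 0.532
~α ⊕ β = min(1, 0.532 + 0.258) = min(1, 0.790) = 0.790
~(~α ⊕ β) = 1 − 0.790 = 0.210
α ∧ ~(~α ⊕ β) = min(0.468, 0.210) = 0.210
β ⊕ γ = min(1, 0.258 + 0.504) = min(1, 0.762) = 0.762
(α ∧ ~(~α ⊕ β)) ∧ (β ⊕ γ) = min(0.210, 0.762) = 0.210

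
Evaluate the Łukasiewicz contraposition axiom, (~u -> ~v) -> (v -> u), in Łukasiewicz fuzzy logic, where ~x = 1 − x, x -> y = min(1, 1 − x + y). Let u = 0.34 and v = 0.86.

1.00

~u = 1 − 0.34 = 0.66
~v = 1 − 0.86 = 0.14
~u -> ~v = min(1, 1 − 0.66 + 0.14) = min(1, 0.48) = 0.48
v -> u = min(1, 1 − 0.86 + 0.34) = min(1, 0.48) = 0.48
(~u -> ~v) -> (v -> u) = min(1, 1 − 0.48 + 0.48) = min(1, 1.00) = 1.00
(As expected: an axiom of Ł∞, always 1.)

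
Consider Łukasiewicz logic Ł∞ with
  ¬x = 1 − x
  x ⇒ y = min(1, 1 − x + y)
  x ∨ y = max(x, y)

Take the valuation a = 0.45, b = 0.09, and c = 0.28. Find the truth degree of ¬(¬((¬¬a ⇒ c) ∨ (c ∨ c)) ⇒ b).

0.08

¬a = 1 − 0.45 = 0.55
¬¬a = 1 − 0.55 = 0.45
¬¬a ⇒ c = min(1, 1 − 0.45 + 0.28) = min(1, 0.83) = 0.83
c ∨ c = max(0.28, 0.28) = 0.28
(¬¬a ⇒ c) ∨ (c ∨ c) = max(0.83, 0.28) = 0.83
¬((¬¬a ⇒ c) ∨ (c ∨ c)) = 1 − 0.83 = 0.17
¬((¬¬a ⇒ c) ∨ (c ∨ c)) ⇒ b = min(1, 1 − 0.17 + 0.09) = min(1, 0.92) = 0.92
¬(¬((¬¬a ⇒ c) ∨ (c ∨ c)) ⇒ b) = 1 − 0.92 = 0.08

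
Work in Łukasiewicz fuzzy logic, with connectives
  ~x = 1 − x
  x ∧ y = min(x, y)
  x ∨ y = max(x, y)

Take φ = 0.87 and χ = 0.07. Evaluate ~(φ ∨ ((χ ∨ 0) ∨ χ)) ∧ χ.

χ ∨ 0 = max(0.07, 0.00) = 0.07
(χ ∨ 0) ∨ χ = max(0.07, 0.07) = 0.07
φ ∨ ((χ ∨ 0) ∨ χ) = max(0.87, 0.07) = 0.87
~(φ ∨ ((χ ∨ 0) ∨ χ)) = 1 − 0.87 = 0.13
~(φ ∨ ((χ ∨ 0) ∨ χ)) ∧ χ = min(0.13, 0.07) = 0.07

0.07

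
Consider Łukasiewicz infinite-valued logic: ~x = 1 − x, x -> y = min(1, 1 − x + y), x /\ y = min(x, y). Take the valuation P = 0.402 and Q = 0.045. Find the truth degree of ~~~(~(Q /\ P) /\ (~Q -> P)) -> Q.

0.492

Q /\ P = min(0.045, 0.402) = 0.045
~(Q /\ P) = 1 − 0.045 = 0.955
~Q = 1 − 0.045 = 0.955
~Q -> P = min(1, 1 − 0.955 + 0.402) = min(1, 0.447) = 0.447
~(Q /\ P) /\ (~Q -> P) = min(0.955, 0.447) = 0.447
~(~(Q /\ P) /\ (~Q -> P)) = 1 − 0.447 = 0.553
~~(~(Q /\ P) /\ (~Q -> P)) = 1 − 0.553 = 0.447
~~~(~(Q /\ P) /\ (~Q -> P)) = 1 − 0.447 = 0.553
~~~(~(Q /\ P) /\ (~Q -> P)) -> Q = min(1, 1 − 0.553 + 0.045) = min(1, 0.492) = 0.492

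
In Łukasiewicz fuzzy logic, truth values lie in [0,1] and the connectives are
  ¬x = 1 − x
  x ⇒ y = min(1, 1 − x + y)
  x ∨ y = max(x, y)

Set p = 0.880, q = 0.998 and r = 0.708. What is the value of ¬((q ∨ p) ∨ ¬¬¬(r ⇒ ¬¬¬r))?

q ∨ p = max(0.998, 0.880) = 0.998
¬r = 1 − 0.708 = 0.292
¬¬r = 1 − 0.292 = 0.708
¬¬¬r = 1 − 0.708 = 0.292
r ⇒ ¬¬¬r = min(1, 1 − 0.708 + 0.292) = min(1, 0.584) = 0.584
¬(r ⇒ ¬¬¬r) = 1 − 0.584 = 0.416
¬¬(r ⇒ ¬¬¬r) = 1 − 0.416 = 0.584
¬¬¬(r ⇒ ¬¬¬r) = 1 − 0.584 = 0.416
(q ∨ p) ∨ ¬¬¬(r ⇒ ¬¬¬r) = max(0.998, 0.416) = 0.998
¬((q ∨ p) ∨ ¬¬¬(r ⇒ ¬¬¬r)) = 1 − 0.998 = 0.002

0.002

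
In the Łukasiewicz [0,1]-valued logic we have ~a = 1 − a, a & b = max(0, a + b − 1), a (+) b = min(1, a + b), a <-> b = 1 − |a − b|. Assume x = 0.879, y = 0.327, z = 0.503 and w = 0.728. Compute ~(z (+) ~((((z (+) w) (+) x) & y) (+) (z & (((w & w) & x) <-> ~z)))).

0.165

z (+) w = min(1, 0.503 + 0.728) = min(1, 1.231) = 1.000
(z (+) w) (+) x = min(1, 1.000 + 0.879) = min(1, 1.879) = 1.000
((z (+) w) (+) x) & y = max(0, 1.000 + 0.327 − 1) = max(0, 0.327) = 0.327
w & w = max(0, 0.728 + 0.728 − 1) = max(0, 0.456) = 0.456
(w & w) & x = max(0, 0.456 + 0.879 − 1) = max(0, 0.335) = 0.335
~z = 1 − 0.503 = 0.497
((w & w) & x) <-> ~z = 1 − |0.335 − 0.497| = 1 − 0.162 = 0.838
z & (((w & w) & x) <-> ~z) = max(0, 0.503 + 0.838 − 1) = max(0, 0.341) = 0.341
(((z (+) w) (+) x) & y) (+) (z & (((w & w) & x) <-> ~z)) = min(1, 0.327 + 0.341) = min(1, 0.668) = 0.668
~((((z (+) w) (+) x) & y) (+) (z & (((w & w) & x) <-> ~z))) = 1 − 0.668 = 0.332
z (+) ~((((z (+) w) (+) x) & y) (+) (z & (((w & w) & x) <-> ~z))) = min(1, 0.503 + 0.332) = min(1, 0.835) = 0.835
~(z (+) ~((((z (+) w) (+) x) & y) (+) (z & (((w & w) & x) <-> ~z)))) = 1 − 0.835 = 0.165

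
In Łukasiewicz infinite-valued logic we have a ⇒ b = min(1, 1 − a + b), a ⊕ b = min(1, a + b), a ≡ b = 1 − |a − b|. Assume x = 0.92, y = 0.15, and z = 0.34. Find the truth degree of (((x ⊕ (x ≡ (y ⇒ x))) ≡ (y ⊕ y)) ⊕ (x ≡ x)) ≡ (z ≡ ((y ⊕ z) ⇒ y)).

y ⇒ x = min(1, 1 − 0.15 + 0.92) = min(1, 1.77) = 1.00
x ≡ (y ⇒ x) = 1 − |0.92 − 1.00| = 1 − 0.08 = 0.92
x ⊕ (x ≡ (y ⇒ x)) = min(1, 0.92 + 0.92) = min(1, 1.84) = 1.00
y ⊕ y = min(1, 0.15 + 0.15) = min(1, 0.30) = 0.30
(x ⊕ (x ≡ (y ⇒ x))) ≡ (y ⊕ y) = 1 − |1.00 − 0.30| = 1 − 0.70 = 0.30
x ≡ x = 1 − |0.92 − 0.92| = 1 − 0.00 = 1.00
((x ⊕ (x ≡ (y ⇒ x))) ≡ (y ⊕ y)) ⊕ (x ≡ x) = min(1, 0.30 + 1.00) = min(1, 1.30) = 1.00
y ⊕ z = min(1, 0.15 + 0.34) = min(1, 0.49) = 0.49
(y ⊕ z) ⇒ y = min(1, 1 − 0.49 + 0.15) = min(1, 0.66) = 0.66
z ≡ ((y ⊕ z) ⇒ y) = 1 − |0.34 − 0.66| = 1 − 0.32 = 0.68
(((x ⊕ (x ≡ (y ⇒ x))) ≡ (y ⊕ y)) ⊕ (x ≡ x)) ≡ (z ≡ ((y ⊕ z) ⇒ y)) = 1 − |1.00 − 0.68| = 1 − 0.32 = 0.68

0.68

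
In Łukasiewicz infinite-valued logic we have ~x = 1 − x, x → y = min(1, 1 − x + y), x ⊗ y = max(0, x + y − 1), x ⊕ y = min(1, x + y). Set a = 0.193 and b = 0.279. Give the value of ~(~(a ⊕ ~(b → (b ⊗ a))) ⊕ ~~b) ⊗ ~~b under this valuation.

b ⊗ a = max(0, 0.279 + 0.193 − 1) = max(0, -0.528) = 0.000
b → (b ⊗ a) = min(1, 1 − 0.279 + 0.000) = min(1, 0.721) = 0.721
~(b → (b ⊗ a)) = 1 − 0.721 = 0.279
a ⊕ ~(b → (b ⊗ a)) = min(1, 0.193 + 0.279) = min(1, 0.472) = 0.472
~(a ⊕ ~(b → (b ⊗ a))) = 1 − 0.472 = 0.528
~b = 1 − 0.279 = 0.721
~~b = 1 − 0.721 = 0.279
~(a ⊕ ~(b → (b ⊗ a))) ⊕ ~~b = min(1, 0.528 + 0.279) = min(1, 0.807) = 0.807
~(~(a ⊕ ~(b → (b ⊗ a))) ⊕ ~~b) = 1 − 0.807 = 0.193
~(~(a ⊕ ~(b → (b ⊗ a))) ⊕ ~~b) ⊗ ~~b = max(0, 0.193 + 0.279 − 1) = max(0, -0.528) = 0.000

0.000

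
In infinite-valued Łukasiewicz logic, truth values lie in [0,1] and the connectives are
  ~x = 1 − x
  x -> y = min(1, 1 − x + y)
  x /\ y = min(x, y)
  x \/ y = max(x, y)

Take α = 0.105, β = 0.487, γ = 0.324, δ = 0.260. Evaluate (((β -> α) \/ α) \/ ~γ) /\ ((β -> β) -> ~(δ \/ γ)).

β -> α = min(1, 1 − 0.487 + 0.105) = min(1, 0.618) = 0.618
(β -> α) \/ α = max(0.618, 0.105) = 0.618
~γ = 1 − 0.324 = 0.676
((β -> α) \/ α) \/ ~γ = max(0.618, 0.676) = 0.676
β -> β = min(1, 1 − 0.487 + 0.487) = min(1, 1.000) = 1.000
δ \/ γ = max(0.260, 0.324) = 0.324
~(δ \/ γ) = 1 − 0.324 = 0.676
(β -> β) -> ~(δ \/ γ) = min(1, 1 − 1.000 + 0.676) = min(1, 0.676) = 0.676
(((β -> α) \/ α) \/ ~γ) /\ ((β -> β) -> ~(δ \/ γ)) = min(0.676, 0.676) = 0.676

0.676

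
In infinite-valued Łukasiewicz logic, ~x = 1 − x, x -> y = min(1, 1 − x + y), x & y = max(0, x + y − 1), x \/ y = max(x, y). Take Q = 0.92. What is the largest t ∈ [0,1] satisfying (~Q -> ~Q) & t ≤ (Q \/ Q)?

0.92

~Q = 1 − 0.92 = 0.08
~Q -> ~Q = min(1, 1 − 0.08 + 0.08) = min(1, 1.00) = 1.00
So the left factor is ~Q -> ~Q = 1.00.
Q \/ Q = max(0.92, 0.92) = 0.92
So the right-hand bound is Q \/ Q = 0.92.
The residuum of the Łukasiewicz t-norm gives the supremum: min(1, 1 − 1.00 + 0.92).
1 − 1.00 + 0.92 = 0.92, so t = min(1, 0.92) = 0.92.
Check: 1.00 & 0.92 = max(0, 0.92) = 0.92 ≤ 0.92.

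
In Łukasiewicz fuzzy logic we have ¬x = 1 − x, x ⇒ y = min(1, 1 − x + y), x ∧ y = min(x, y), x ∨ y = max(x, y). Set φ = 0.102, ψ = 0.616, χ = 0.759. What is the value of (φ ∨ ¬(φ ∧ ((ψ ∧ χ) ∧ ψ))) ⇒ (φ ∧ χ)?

ψ ∧ χ = min(0.616, 0.759) = 0.616
(ψ ∧ χ) ∧ ψ = min(0.616, 0.616) = 0.616
φ ∧ ((ψ ∧ χ) ∧ ψ) = min(0.102, 0.616) = 0.102
¬(φ ∧ ((ψ ∧ χ) ∧ ψ)) = 1 − 0.102 = 0.898
φ ∨ ¬(φ ∧ ((ψ ∧ χ) ∧ ψ)) = max(0.102, 0.898) = 0.898
φ ∧ χ = min(0.102, 0.759) = 0.102
(φ ∨ ¬(φ ∧ ((ψ ∧ χ) ∧ ψ))) ⇒ (φ ∧ χ) = min(1, 1 − 0.898 + 0.102) = min(1, 0.204) = 0.204

0.204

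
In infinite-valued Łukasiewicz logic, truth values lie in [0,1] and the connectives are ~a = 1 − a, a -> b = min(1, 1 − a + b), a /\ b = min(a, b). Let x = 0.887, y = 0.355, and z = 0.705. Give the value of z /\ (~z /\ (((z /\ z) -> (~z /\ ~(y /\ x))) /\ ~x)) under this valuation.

0.113

~z = 1 − 0.705 = 0.295
z /\ z = min(0.705, 0.705) = 0.705
y /\ x = min(0.355, 0.887) = 0.355
~(y /\ x) = 1 − 0.355 = 0.645
~z /\ ~(y /\ x) = min(0.295, 0.645) = 0.295
(z /\ z) -> (~z /\ ~(y /\ x)) = min(1, 1 − 0.705 + 0.295) = min(1, 0.590) = 0.590
~x = 1 − 0.887 = 0.113
((z /\ z) -> (~z /\ ~(y /\ x))) /\ ~x = min(0.590, 0.113) = 0.113
~z /\ (((z /\ z) -> (~z /\ ~(y /\ x))) /\ ~x) = min(0.295, 0.113) = 0.113
z /\ (~z /\ (((z /\ z) -> (~z /\ ~(y /\ x))) /\ ~x)) = min(0.705, 0.113) = 0.113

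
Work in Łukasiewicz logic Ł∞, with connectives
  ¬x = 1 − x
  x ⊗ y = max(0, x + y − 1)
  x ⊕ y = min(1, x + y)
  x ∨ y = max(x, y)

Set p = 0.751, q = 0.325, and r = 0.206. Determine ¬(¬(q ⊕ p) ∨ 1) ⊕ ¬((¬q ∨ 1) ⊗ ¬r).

q ⊕ p = min(1, 0.325 + 0.751) = min(1, 1.076) = 1.000
¬(q ⊕ p) = 1 − 1.000 = 0.000
¬(q ⊕ p) ∨ 1 = max(0.000, 1.000) = 1.000
¬(¬(q ⊕ p) ∨ 1) = 1 − 1.000 = 0.000
¬q = 1 − 0.325 = 0.675
¬q ∨ 1 = max(0.675, 1.000) = 1.000
¬r = 1 − 0.206 = 0.794
(¬q ∨ 1) ⊗ ¬r = max(0, 1.000 + 0.794 − 1) = max(0, 0.794) = 0.794
¬((¬q ∨ 1) ⊗ ¬r) = 1 − 0.794 = 0.206
¬(¬(q ⊕ p) ∨ 1) ⊕ ¬((¬q ∨ 1) ⊗ ¬r) = min(1, 0.000 + 0.206) = min(1, 0.206) = 0.206

0.206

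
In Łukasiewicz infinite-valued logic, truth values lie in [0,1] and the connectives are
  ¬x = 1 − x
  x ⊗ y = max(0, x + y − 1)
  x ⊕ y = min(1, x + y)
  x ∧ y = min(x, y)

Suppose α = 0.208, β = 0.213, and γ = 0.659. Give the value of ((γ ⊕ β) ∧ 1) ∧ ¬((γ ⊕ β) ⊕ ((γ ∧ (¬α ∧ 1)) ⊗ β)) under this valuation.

0.128

γ ⊕ β = min(1, 0.659 + 0.213) = min(1, 0.872) = 0.872
(γ ⊕ β) ∧ 1 = min(0.872, 1.000) = 0.872
¬α = 1 − 0.208 = 0.792
¬α ∧ 1 = min(0.792, 1.000) = 0.792
γ ∧ (¬α ∧ 1) = min(0.659, 0.792) = 0.659
(γ ∧ (¬α ∧ 1)) ⊗ β = max(0, 0.659 + 0.213 − 1) = max(0, -0.128) = 0.000
(γ ⊕ β) ⊕ ((γ ∧ (¬α ∧ 1)) ⊗ β) = min(1, 0.872 + 0.000) = min(1, 0.872) = 0.872
¬((γ ⊕ β) ⊕ ((γ ∧ (¬α ∧ 1)) ⊗ β)) = 1 − 0.872 = 0.128
((γ ⊕ β) ∧ 1) ∧ ¬((γ ⊕ β) ⊕ ((γ ∧ (¬α ∧ 1)) ⊗ β)) = min(0.872, 0.128) = 0.128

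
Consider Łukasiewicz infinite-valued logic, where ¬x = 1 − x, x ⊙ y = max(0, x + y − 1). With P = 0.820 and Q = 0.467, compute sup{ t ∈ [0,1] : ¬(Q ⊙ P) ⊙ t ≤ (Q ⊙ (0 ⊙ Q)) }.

Q ⊙ P = max(0, 0.467 + 0.820 − 1) = max(0, 0.287) = 0.287
¬(Q ⊙ P) = 1 − 0.287 = 0.713
So the left factor is ¬(Q ⊙ P) = 0.713.
0 ⊙ Q = max(0, 0.000 + 0.467 − 1) = max(0, -0.533) = 0.000
Q ⊙ (0 ⊙ Q) = max(0, 0.467 + 0.000 − 1) = max(0, -0.533) = 0.000
So the right-hand bound is Q ⊙ (0 ⊙ Q) = 0.000.
The residuum of the Łukasiewicz t-norm gives the supremum: min(1, 1 − 0.713 + 0.000).
1 − 0.713 + 0.000 = 0.287, so t = min(1, 0.287) = 0.287.
Check: 0.713 ⊙ 0.287 = max(0, 0.000) = 0.000 ≤ 0.000.

0.287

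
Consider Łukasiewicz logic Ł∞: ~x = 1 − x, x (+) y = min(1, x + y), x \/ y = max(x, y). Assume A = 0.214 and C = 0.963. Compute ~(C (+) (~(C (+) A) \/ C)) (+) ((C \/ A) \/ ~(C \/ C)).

0.963

C (+) A = min(1, 0.963 + 0.214) = min(1, 1.177) = 1.000
~(C (+) A) = 1 − 1.000 = 0.000
~(C (+) A) \/ C = max(0.000, 0.963) = 0.963
C (+) (~(C (+) A) \/ C) = min(1, 0.963 + 0.963) = min(1, 1.926) = 1.000
~(C (+) (~(C (+) A) \/ C)) = 1 − 1.000 = 0.000
C \/ A = max(0.963, 0.214) = 0.963
C \/ C = max(0.963, 0.963) = 0.963
~(C \/ C) = 1 − 0.963 = 0.037
(C \/ A) \/ ~(C \/ C) = max(0.963, 0.037) = 0.963
~(C (+) (~(C (+) A) \/ C)) (+) ((C \/ A) \/ ~(C \/ C)) = min(1, 0.000 + 0.963) = min(1, 0.963) = 0.963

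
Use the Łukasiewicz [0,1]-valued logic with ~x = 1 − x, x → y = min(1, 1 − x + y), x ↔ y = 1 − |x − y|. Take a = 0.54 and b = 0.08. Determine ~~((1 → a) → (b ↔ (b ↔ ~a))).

1 → a = min(1, 1 − 1.00 + 0.54) = min(1, 0.54) = 0.54
~a = 1 − 0.54 = 0.46
b ↔ ~a = 1 − |0.08 − 0.46| = 1 − 0.38 = 0.62
b ↔ (b ↔ ~a) = 1 − |0.08 − 0.62| = 1 − 0.54 = 0.46
(1 → a) → (b ↔ (b ↔ ~a)) = min(1, 1 − 0.54 + 0.46) = min(1, 0.92) = 0.92
~((1 → a) → (b ↔ (b ↔ ~a))) = 1 − 0.92 = 0.08
~~((1 → a) → (b ↔ (b ↔ ~a))) = 1 − 0.08 = 0.92

0.92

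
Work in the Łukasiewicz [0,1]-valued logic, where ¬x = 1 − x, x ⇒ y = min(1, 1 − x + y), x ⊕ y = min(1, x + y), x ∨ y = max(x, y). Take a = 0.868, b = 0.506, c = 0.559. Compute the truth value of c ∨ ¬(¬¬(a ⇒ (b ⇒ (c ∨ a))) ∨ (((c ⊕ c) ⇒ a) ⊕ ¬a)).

c ∨ a = max(0.559, 0.868) = 0.868
b ⇒ (c ∨ a) = min(1, 1 − 0.506 + 0.868) = min(1, 1.362) = 1.000
a ⇒ (b ⇒ (c ∨ a)) = min(1, 1 − 0.868 + 1.000) = min(1, 1.132) = 1.000
¬(a ⇒ (b ⇒ (c ∨ a))) = 1 − 1.000 = 0.000
¬¬(a ⇒ (b ⇒ (c ∨ a))) = 1 − 0.000 = 1.000
c ⊕ c = min(1, 0.559 + 0.559) = min(1, 1.118) = 1.000
(c ⊕ c) ⇒ a = min(1, 1 − 1.000 + 0.868) = min(1, 0.868) = 0.868
¬a = 1 − 0.868 = 0.132
((c ⊕ c) ⇒ a) ⊕ ¬a = min(1, 0.868 + 0.132) = min(1, 1.000) = 1.000
¬¬(a ⇒ (b ⇒ (c ∨ a))) ∨ (((c ⊕ c) ⇒ a) ⊕ ¬a) = max(1.000, 1.000) = 1.000
¬(¬¬(a ⇒ (b ⇒ (c ∨ a))) ∨ (((c ⊕ c) ⇒ a) ⊕ ¬a)) = 1 − 1.000 = 0.000
c ∨ ¬(¬¬(a ⇒ (b ⇒ (c ∨ a))) ∨ (((c ⊕ c) ⇒ a) ⊕ ¬a)) = max(0.559, 0.000) = 0.559

0.559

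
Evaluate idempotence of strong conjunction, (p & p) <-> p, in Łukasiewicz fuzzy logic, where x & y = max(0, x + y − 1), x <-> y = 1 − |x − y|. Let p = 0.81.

p & p = max(0, 0.81 + 0.81 − 1) = max(0, 0.62) = 0.62
(p & p) <-> p = 1 − |0.62 − 0.81| = 1 − 0.19 = 0.81
(The value 0.81 < 1 shows this instance is not satisfied; fails in Ł∞ since a ⊗ a = max(0, 2a−1) ≠ a in general.)

0.81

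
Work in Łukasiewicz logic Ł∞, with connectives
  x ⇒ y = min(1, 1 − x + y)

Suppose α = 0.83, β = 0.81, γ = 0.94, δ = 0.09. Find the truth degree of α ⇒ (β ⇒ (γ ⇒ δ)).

γ ⇒ δ = min(1, 1 − 0.94 + 0.09) = min(1, 0.15) = 0.15
β ⇒ (γ ⇒ δ) = min(1, 1 − 0.81 + 0.15) = min(1, 0.34) = 0.34
α ⇒ (β ⇒ (γ ⇒ δ)) = min(1, 1 − 0.83 + 0.34) = min(1, 0.51) = 0.51

0.51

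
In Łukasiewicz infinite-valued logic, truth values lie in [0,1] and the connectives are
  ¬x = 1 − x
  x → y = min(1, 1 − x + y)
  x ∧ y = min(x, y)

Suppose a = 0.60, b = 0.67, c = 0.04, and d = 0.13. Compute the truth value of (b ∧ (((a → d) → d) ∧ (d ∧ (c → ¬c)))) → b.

1.00

a → d = min(1, 1 − 0.60 + 0.13) = min(1, 0.53) = 0.53
(a → d) → d = min(1, 1 − 0.53 + 0.13) = min(1, 0.60) = 0.60
¬c = 1 − 0.04 = 0.96
c → ¬c = min(1, 1 − 0.04 + 0.96) = min(1, 1.92) = 1.00
d ∧ (c → ¬c) = min(0.13, 1.00) = 0.13
((a → d) → d) ∧ (d ∧ (c → ¬c)) = min(0.60, 0.13) = 0.13
b ∧ (((a → d) → d) ∧ (d ∧ (c → ¬c))) = min(0.67, 0.13) = 0.13
(b ∧ (((a → d) → d) ∧ (d ∧ (c → ¬c)))) → b = min(1, 1 − 0.13 + 0.67) = min(1, 1.54) = 1.00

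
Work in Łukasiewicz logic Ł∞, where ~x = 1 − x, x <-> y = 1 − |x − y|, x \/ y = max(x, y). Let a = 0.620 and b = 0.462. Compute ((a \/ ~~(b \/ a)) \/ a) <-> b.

0.842

b \/ a = max(0.462, 0.620) = 0.620
~(b \/ a) = 1 − 0.620 = 0.380
~~(b \/ a) = 1 − 0.380 = 0.620
a \/ ~~(b \/ a) = max(0.620, 0.620) = 0.620
(a \/ ~~(b \/ a)) \/ a = max(0.620, 0.620) = 0.620
((a \/ ~~(b \/ a)) \/ a) <-> b = 1 − |0.620 − 0.462| = 1 − 0.158 = 0.842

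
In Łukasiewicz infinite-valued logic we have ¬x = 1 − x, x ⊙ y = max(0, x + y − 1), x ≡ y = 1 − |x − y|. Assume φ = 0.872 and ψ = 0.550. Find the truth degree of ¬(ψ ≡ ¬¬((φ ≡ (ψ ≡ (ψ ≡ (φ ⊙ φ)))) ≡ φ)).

φ ⊙ φ = max(0, 0.872 + 0.872 − 1) = max(0, 0.744) = 0.744
ψ ≡ (φ ⊙ φ) = 1 − |0.550 − 0.744| = 1 − 0.194 = 0.806
ψ ≡ (ψ ≡ (φ ⊙ φ)) = 1 − |0.550 − 0.806| = 1 − 0.256 = 0.744
φ ≡ (ψ ≡ (ψ ≡ (φ ⊙ φ))) = 1 − |0.872 − 0.744| = 1 − 0.128 = 0.872
(φ ≡ (ψ ≡ (ψ ≡ (φ ⊙ φ)))) ≡ φ = 1 − |0.872 − 0.872| = 1 − 0.000 = 1.000
¬((φ ≡ (ψ ≡ (ψ ≡ (φ ⊙ φ)))) ≡ φ) = 1 − 1.000 = 0.000
¬¬((φ ≡ (ψ ≡ (ψ ≡ (φ ⊙ φ)))) ≡ φ) = 1 − 0.000 = 1.000
ψ ≡ ¬¬((φ ≡ (ψ ≡ (ψ ≡ (φ ⊙ φ)))) ≡ φ) = 1 − |0.550 − 1.000| = 1 − 0.450 = 0.550
¬(ψ ≡ ¬¬((φ ≡ (ψ ≡ (ψ ≡ (φ ⊙ φ)))) ≡ φ)) = 1 − 0.550 = 0.450

0.450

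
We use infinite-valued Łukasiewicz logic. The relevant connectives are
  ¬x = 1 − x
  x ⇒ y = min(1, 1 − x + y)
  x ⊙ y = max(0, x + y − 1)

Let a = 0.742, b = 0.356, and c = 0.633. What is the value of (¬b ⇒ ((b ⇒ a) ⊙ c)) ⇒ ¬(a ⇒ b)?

0.397

¬b = 1 − 0.356 = 0.644
b ⇒ a = min(1, 1 − 0.356 + 0.742) = min(1, 1.386) = 1.000
(b ⇒ a) ⊙ c = max(0, 1.000 + 0.633 − 1) = max(0, 0.633) = 0.633
¬b ⇒ ((b ⇒ a) ⊙ c) = min(1, 1 − 0.644 + 0.633) = min(1, 0.989) = 0.989
a ⇒ b = min(1, 1 − 0.742 + 0.356) = min(1, 0.614) = 0.614
¬(a ⇒ b) = 1 − 0.614 = 0.386
(¬b ⇒ ((b ⇒ a) ⊙ c)) ⇒ ¬(a ⇒ b) = min(1, 1 − 0.989 + 0.386) = min(1, 0.397) = 0.397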